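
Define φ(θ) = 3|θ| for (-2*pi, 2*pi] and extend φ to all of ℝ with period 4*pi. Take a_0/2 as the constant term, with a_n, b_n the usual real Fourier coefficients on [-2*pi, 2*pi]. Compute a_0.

a_0 = (1/(2*pi)) ∫_{-2*pi}^{2*pi} φ(θ) dθ = (1/(2*pi)) · (12*pi**2) = 6*pi.

6*pi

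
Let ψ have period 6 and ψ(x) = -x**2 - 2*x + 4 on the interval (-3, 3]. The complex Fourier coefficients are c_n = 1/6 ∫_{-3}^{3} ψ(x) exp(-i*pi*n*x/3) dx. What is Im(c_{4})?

-3/(2*pi)

Since ψ is real-valued, Im(c_{4}) = -1/6 ∫_{-3}^{3} ψ(x) sin(4*pi*x/3) dx = -b_{4}/2.
Integrating by parts twice (tabular method), an antiderivative of (-x**2 - 2*x + 4) sin(4*pi*x/3) is 3*x**2*cos(4*pi*x/3)/(4*pi) - 9*x*sin(4*pi*x/3)/(8*pi**2) + 3*x*cos(4*pi*x/3)/(2*pi) - 9*sin(4*pi*x/3)/(8*pi**2) - 3*cos(4*pi*x/3)/pi - 27*cos(4*pi*x/3)/(32*pi**3); evaluating from -3 to 3: ∫_{-3}^{3} (-x**2 - 2*x + 4) sin(4*pi*x/3) dx = (3*(-9 + 88*pi**2)/(32*pi**3)) - (3*(-8*pi**2 - 9)/(32*pi**3)) = 9/pi.
Hence Im(c_{4}) = (-1/6)·(9/pi) = -3/(2*pi).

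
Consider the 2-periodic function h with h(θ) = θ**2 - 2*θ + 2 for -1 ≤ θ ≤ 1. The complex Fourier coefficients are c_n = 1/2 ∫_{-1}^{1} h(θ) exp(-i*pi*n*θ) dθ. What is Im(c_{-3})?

-2/(3*pi)

Since h is real-valued, Im(c_{-3}) = -1/2 ∫_{-1}^{1} h(θ) sin(-3*pi*θ) dθ = b_{3}/2.
Integrating by parts twice (tabular method), an antiderivative of (θ**2 - 2*θ + 2) sin(-3*pi*θ) is θ**2*cos(3*pi*θ)/(3*pi) - 2*θ*sin(3*pi*θ)/(9*pi**2) - 2*θ*cos(3*pi*θ)/(3*pi) + 2*sin(3*pi*θ)/(9*pi**2) - 2*cos(3*pi*θ)/(27*pi**3) + 2*cos(3*pi*θ)/(3*pi); evaluating from -1 to 1: ∫_{-1}^{1} (θ**2 - 2*θ + 2) sin(-3*pi*θ) dθ = ((2 - 9*pi**2)/(27*pi**3)) - ((2 - 45*pi**2)/(27*pi**3)) = 4/(3*pi).
Hence Im(c_{-3}) = (-1/2)·(4/(3*pi)) = -2/(3*pi).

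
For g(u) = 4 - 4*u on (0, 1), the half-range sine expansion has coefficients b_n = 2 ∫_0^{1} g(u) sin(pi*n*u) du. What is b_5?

8/(5*pi)

b_5 = 2 ∫_0^{1} (4 - 4*u) sin(5*pi*u) du.
Integrating by parts (boundary term plus one more integral), an antiderivative of (4 - 4*u) sin(5*pi*u) is 4*u*cos(5*pi*u)/(5*pi) - 4*sin(5*pi*u)/(25*pi**2) - 4*cos(5*pi*u)/(5*pi); evaluating from 0 to 1: ∫_{0}^{1} (4 - 4*u) sin(5*pi*u) du = (0) - (-4/(5*pi)) = 4/(5*pi).
Hence b_5 = 2·(4/(5*pi)) = 8/(5*pi).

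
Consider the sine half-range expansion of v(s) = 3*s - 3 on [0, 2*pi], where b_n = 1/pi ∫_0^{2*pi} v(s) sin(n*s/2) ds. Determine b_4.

-3

b_4 = 1/pi ∫_0^{2*pi} (3*s - 3) sin(2*s) ds.
Integrating by parts (boundary term plus one more integral), an antiderivative of (3*s - 3) sin(2*s) is -3*s*cos(2*s)/2 + 3*sin(2*s)/4 + 3*cos(2*s)/2; evaluating from 0 to 2*pi: ∫_{0}^{2*pi} (3*s - 3) sin(2*s) ds = (3/2 - 3*pi) - (3/2) = -3*pi.
Hence b_4 = (1/pi)·(-3*pi) = -3.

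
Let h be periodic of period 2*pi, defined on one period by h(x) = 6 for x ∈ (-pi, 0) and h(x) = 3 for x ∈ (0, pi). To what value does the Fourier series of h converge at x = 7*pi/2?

x = 7*pi/2 differs from x = -pi/2 by 2 full period(s), and the series is 2*pi-periodic.
h is continuous at x = -pi/2 with value 6, so the series converges to 6 there.

6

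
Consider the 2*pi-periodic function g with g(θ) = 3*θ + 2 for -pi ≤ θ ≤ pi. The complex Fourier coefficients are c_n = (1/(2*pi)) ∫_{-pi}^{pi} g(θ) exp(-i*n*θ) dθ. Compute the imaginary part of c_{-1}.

Since g is real-valued, Im(c_{-1}) = -(1/(2*pi)) ∫_{-pi}^{pi} g(θ) sin(-θ) dθ = b_{1}/2.
Integrating by parts (boundary term plus one more integral), an antiderivative of (3*θ + 2) sin(-θ) is 3*θ*cos(θ) - 3*sin(θ) + 2*cos(θ); evaluating from -pi to pi: ∫_{-pi}^{pi} (3*θ + 2) sin(-θ) dθ = (-3*pi - 2) - (-2 + 3*pi) = -6*pi.
Hence Im(c_{-1}) = (-1/(2*pi))·(-6*pi) = 3.

3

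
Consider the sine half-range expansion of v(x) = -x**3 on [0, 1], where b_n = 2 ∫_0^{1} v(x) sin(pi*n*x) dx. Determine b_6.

(-1 + 6*pi**2)/(18*pi**3)

b_6 = 2 ∫_0^{1} (-x**3) sin(6*pi*x) dx.
Integrating by parts three times (tabular method), an antiderivative of (-x**3) sin(6*pi*x) is x**3*cos(6*pi*x)/(6*pi) - x**2*sin(6*pi*x)/(12*pi**2) - x*cos(6*pi*x)/(36*pi**3) + sin(6*pi*x)/(216*pi**4); evaluating from 0 to 1: ∫_{0}^{1} (-x**3) sin(6*pi*x) dx = ((-1 + 6*pi**2)/(36*pi**3)) - (0) = (-1 + 6*pi**2)/(36*pi**3).
Hence b_6 = 2·((-1 + 6*pi**2)/(36*pi**3)) = (-1 + 6*pi**2)/(18*pi**3).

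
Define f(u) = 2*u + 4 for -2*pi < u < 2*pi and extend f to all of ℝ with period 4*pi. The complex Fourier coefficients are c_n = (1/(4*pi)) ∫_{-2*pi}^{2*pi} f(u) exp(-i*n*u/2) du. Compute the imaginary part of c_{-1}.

4

Since f is real-valued, Im(c_{-1}) = -(1/(4*pi)) ∫_{-2*pi}^{2*pi} f(u) sin(-u/2) du = b_{1}/2.
Integrating by parts (boundary term plus one more integral), an antiderivative of (2*u + 4) sin(-u/2) is 4*u*cos(u/2) - 8*sin(u/2) + 8*cos(u/2); evaluating from -2*pi to 2*pi: ∫_{-2*pi}^{2*pi} (2*u + 4) sin(-u/2) du = (-8*pi - 8) - (-8 + 8*pi) = -16*pi.
Hence Im(c_{-1}) = (-1/(4*pi))·(-16*pi) = 4.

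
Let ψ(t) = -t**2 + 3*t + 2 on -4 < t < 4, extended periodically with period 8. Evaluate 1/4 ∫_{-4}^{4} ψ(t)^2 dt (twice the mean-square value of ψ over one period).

1/4 ∫_{-4}^{4} ψ(t)^2 dt = 1/4 · (9824/15) = 2456/15.

2456/15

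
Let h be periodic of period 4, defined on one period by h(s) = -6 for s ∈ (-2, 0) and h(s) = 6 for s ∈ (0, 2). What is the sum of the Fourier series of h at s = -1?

h is continuous at s = -1 with value -6, so the series converges to -6 there.

-6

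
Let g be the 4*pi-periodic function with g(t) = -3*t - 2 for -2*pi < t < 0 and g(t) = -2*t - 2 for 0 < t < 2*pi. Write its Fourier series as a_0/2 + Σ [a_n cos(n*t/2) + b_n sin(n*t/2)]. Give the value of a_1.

a_1 = (1/(2*pi)) ∫_{-2*pi}^{2*pi} g(t) cos(t/2) dt.
Split the integral at the breakpoints.
Integrating by parts (boundary term plus one more integral), an antiderivative of (-3*t - 2) cos(t/2) is -6*t*sin(t/2) - 4*sin(t/2) - 12*cos(t/2); evaluating from -2*pi to 0: ∫_{-2*pi}^{0} (-3*t - 2) cos(t/2) dt = (-12) - (12) = -24.
Integrating by parts (boundary term plus one more integral), an antiderivative of (-2*t - 2) cos(t/2) is -4*t*sin(t/2) - 4*sin(t/2) - 8*cos(t/2); evaluating from 0 to 2*pi: ∫_{0}^{2*pi} (-2*t - 2) cos(t/2) dt = (8) - (-8) = 16.
Summing the pieces and multiplying by (1/(2*pi)) gives a_1 = -4/pi.

-4/pi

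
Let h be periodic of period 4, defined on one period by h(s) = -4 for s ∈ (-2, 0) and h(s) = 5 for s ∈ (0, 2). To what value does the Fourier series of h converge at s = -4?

1/2

s = -4 differs from s = 0 by -1 full period(s), and the series is 4-periodic.
At s = 0 the one-sided limits are h(0^-) = -4 and h(0^+) = 5.
By Dirichlet's theorem the series converges to their average, [(-4) + (5)]/2 = 1/2.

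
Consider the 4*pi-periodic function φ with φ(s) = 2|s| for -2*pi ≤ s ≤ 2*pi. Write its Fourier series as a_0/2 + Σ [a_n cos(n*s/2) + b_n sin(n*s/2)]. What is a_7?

a_7 = (1/(2*pi)) ∫_{-2*pi}^{2*pi} φ(s) cos(7*s/2) ds.
φ is even and cos(7*s/2) is even, so the integrand is even and a_7 = 1/pi ∫_0^{2*pi} φ(s) cos(7*s/2) ds.
Integrating by parts (boundary term plus one more integral), an antiderivative of (2*s) cos(7*s/2) is 4*s*sin(7*s/2)/7 + 8*cos(7*s/2)/49; evaluating from 0 to 2*pi: ∫_{0}^{2*pi} (2*s) cos(7*s/2) ds = (-8/49) - (8/49) = -16/49.
Hence a_7 = (1/pi)·(-16/49) = -16/(49*pi).

-16/(49*pi)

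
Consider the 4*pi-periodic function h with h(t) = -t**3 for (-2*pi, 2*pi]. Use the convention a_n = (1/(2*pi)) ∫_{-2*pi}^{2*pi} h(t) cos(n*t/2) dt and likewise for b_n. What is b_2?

-12 + 8*pi**2

b_2 = (1/(2*pi)) ∫_{-2*pi}^{2*pi} h(t) sin(t) dt.
h is odd and sin(t) is odd, so the integrand is even and b_2 = 1/pi ∫_0^{2*pi} h(t) sin(t) dt.
Integrating by parts three times (tabular method), an antiderivative of (-t**3) sin(t) is t**3*cos(t) - 3*t**2*sin(t) - 6*t*cos(t) + 6*sin(t); evaluating from 0 to 2*pi: ∫_{0}^{2*pi} (-t**3) sin(t) dt = (-12*pi + 8*pi**3) - (0) = -12*pi + 8*pi**3.
Hence b_2 = (1/pi)·(-12*pi + 8*pi**3) = -12 + 8*pi**2.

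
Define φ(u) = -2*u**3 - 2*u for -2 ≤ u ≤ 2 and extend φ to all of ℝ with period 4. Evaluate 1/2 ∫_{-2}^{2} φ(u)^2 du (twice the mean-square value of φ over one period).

14176/105

1/2 ∫_{-2}^{2} φ(u)^2 du = 1/2 · (28352/105) = 14176/105.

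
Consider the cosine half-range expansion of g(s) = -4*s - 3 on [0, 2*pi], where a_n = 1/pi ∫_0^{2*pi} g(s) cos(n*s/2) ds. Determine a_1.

a_1 = 1/pi ∫_0^{2*pi} (-4*s - 3) cos(s/2) ds.
Integrating by parts (boundary term plus one more integral), an antiderivative of (-4*s - 3) cos(s/2) is -8*s*sin(s/2) - 6*sin(s/2) - 16*cos(s/2); evaluating from 0 to 2*pi: ∫_{0}^{2*pi} (-4*s - 3) cos(s/2) ds = (16) - (-16) = 32.
Hence a_1 = (1/pi)·(32) = 32/pi.

32/pi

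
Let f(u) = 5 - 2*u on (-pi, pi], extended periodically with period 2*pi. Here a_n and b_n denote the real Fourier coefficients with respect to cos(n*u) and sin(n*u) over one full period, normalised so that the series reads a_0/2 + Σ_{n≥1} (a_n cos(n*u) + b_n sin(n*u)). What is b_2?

2

b_2 = 1/pi ∫_{-pi}^{pi} f(u) sin(2*u) du.
Integrating by parts (boundary term plus one more integral), an antiderivative of (5 - 2*u) sin(2*u) is u*cos(2*u) - sin(2*u)/2 - 5*cos(2*u)/2; evaluating from -pi to pi: ∫_{-pi}^{pi} (5 - 2*u) sin(2*u) du = (-5/2 + pi) - (-pi - 5/2) = 2*pi.
Hence b_2 = (1/pi)·(2*pi) = 2.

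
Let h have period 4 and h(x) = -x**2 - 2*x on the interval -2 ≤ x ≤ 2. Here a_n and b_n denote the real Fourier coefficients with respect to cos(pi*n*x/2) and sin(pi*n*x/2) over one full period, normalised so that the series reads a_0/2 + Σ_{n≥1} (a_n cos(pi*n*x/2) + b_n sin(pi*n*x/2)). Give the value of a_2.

a_2 = 1/2 ∫_{-2}^{2} h(x) cos(pi*x) dx.
Integrating by parts twice (tabular method), an antiderivative of (-x**2 - 2*x) cos(pi*x) is -x**2*sin(pi*x)/pi - 2*x*sin(pi*x)/pi - 2*x*cos(pi*x)/pi**2 + 2*sin(pi*x)/pi**3 - 2*cos(pi*x)/pi**2; evaluating from -2 to 2: ∫_{-2}^{2} (-x**2 - 2*x) cos(pi*x) dx = (-6/pi**2) - (2/pi**2) = -8/pi**2.
Hence a_2 = (1/2)·(-8/pi**2) = -4/pi**2.

-4/pi**2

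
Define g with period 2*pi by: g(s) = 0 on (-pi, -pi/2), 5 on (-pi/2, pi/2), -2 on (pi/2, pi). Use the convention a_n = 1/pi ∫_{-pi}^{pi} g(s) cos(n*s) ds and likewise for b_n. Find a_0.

4

a_0 = 1/pi ∫_{-pi}^{pi} g(s) ds = 1/pi · (4*pi) = 4.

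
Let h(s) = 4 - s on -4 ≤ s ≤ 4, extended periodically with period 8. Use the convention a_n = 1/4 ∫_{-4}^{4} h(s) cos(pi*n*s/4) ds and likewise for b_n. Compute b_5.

b_5 = 1/4 ∫_{-4}^{4} h(s) sin(5*pi*s/4) ds.
Integrating by parts (boundary term plus one more integral), an antiderivative of (4 - s) sin(5*pi*s/4) is 4*s*cos(5*pi*s/4)/(5*pi) - 16*sin(5*pi*s/4)/(25*pi**2) - 16*cos(5*pi*s/4)/(5*pi); evaluating from -4 to 4: ∫_{-4}^{4} (4 - s) sin(5*pi*s/4) ds = (0) - (32/(5*pi)) = -32/(5*pi).
Hence b_5 = (1/4)·(-32/(5*pi)) = -8/(5*pi).

-8/(5*pi)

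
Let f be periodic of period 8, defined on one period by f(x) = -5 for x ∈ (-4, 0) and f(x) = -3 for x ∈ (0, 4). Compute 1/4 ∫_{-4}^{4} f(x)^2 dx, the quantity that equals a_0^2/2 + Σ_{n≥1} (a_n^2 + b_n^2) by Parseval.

1/4 ∫_{-4}^{4} f(x)^2 dx = 1/4 · (136) = 34.

34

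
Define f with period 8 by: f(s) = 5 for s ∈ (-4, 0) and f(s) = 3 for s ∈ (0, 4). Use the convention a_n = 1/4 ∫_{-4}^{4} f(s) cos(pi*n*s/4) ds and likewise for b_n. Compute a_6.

a_6 = 1/4 ∫_{-4}^{4} f(s) cos(3*pi*s/2) ds.
Split the integral at the breakpoints.
Directly, an antiderivative of (5) cos(3*pi*s/2) is 10*sin(3*pi*s/2)/(3*pi); evaluating from -4 to 0: ∫_{-4}^{0} (5) cos(3*pi*s/2) ds = (0) - (0) = 0.
Directly, an antiderivative of (3) cos(3*pi*s/2) is 2*sin(3*pi*s/2)/pi; evaluating from 0 to 4: ∫_{0}^{4} (3) cos(3*pi*s/2) ds = (0) - (0) = 0.
Summing the pieces and multiplying by (1/4) gives a_6 = 0.

0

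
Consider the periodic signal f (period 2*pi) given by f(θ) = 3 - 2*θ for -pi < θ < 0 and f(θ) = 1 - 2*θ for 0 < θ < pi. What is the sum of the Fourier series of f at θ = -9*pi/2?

3 + pi

θ = -9*pi/2 differs from θ = -pi/2 by -2 full period(s), and the series is 2*pi-periodic.
f is continuous at θ = -pi/2 with value 3 + pi, so the series converges to 3 + pi there.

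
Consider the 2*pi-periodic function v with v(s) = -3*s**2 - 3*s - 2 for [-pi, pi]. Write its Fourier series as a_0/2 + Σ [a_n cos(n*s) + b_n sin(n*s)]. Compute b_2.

3

b_2 = 1/pi ∫_{-pi}^{pi} v(s) sin(2*s) ds.
Integrating by parts twice (tabular method), an antiderivative of (-3*s**2 - 3*s - 2) sin(2*s) is 3*s**2*cos(2*s)/2 - 3*s*sin(2*s)/2 + 3*s*cos(2*s)/2 - 3*sin(2*s)/4 + cos(2*s)/4; evaluating from -pi to pi: ∫_{-pi}^{pi} (-3*s**2 - 3*s - 2) sin(2*s) ds = (1/4 + 3*pi/2 + 3*pi**2/2) - (-3*pi/2 + 1/4 + 3*pi**2/2) = 3*pi.
Hence b_2 = (1/pi)·(3*pi) = 3.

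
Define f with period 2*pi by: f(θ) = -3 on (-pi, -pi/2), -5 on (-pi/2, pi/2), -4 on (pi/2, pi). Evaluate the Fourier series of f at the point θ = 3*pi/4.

f is continuous at θ = 3*pi/4 with value -4, so the series converges to -4 there.

-4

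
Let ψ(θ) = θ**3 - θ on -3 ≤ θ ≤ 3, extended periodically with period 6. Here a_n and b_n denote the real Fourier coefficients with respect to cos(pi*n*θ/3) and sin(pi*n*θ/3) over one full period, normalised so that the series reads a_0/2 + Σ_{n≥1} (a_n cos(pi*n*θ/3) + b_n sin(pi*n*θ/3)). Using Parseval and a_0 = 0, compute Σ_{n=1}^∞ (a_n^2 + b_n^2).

Parseval: a_0^2/2 + Σ_{n≥1} (a_n^2+b_n^2) = 1/3 ∫_{-3}^{3} ψ(θ)^2 dθ = 5232/35.
Subtract a_0^2/2 = 0: Σ (a_n^2+b_n^2) = 5232/35.

5232/35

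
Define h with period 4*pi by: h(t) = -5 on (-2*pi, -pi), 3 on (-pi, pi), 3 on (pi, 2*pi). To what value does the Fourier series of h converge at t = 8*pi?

t = 8*pi differs from t = 0 by 2 full period(s), and the series is 4*pi-periodic.
h is continuous at t = 0 with value 3, so the series converges to 3 there.

3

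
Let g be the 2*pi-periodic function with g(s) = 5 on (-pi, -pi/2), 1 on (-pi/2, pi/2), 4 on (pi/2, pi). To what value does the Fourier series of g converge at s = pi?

At s = pi the one-sided limits are g(pi^-) = 4 and g(pi^+) = 5.
By Dirichlet's theorem the series converges to their average, [(4) + (5)]/2 = 9/2.

9/2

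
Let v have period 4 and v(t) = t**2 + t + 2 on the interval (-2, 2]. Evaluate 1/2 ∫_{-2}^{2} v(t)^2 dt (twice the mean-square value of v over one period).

416/15

1/2 ∫_{-2}^{2} v(t)^2 dt = 1/2 · (832/15) = 416/15.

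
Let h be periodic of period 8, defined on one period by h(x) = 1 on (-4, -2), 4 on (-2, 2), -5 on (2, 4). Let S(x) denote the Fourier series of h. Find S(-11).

x = -11 differs from x = -3 by -1 full period(s), and the series is 8-periodic.
h is continuous at x = -3 with value 1, so the series converges to 1 there.

1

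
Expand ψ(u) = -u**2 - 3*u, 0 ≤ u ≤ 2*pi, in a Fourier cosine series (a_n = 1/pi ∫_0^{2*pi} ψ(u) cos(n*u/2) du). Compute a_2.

-4

a_2 = 1/pi ∫_0^{2*pi} (-u**2 - 3*u) cos(u) du.
Integrating by parts twice (tabular method), an antiderivative of (-u**2 - 3*u) cos(u) is -u**2*sin(u) - 3*u*sin(u) - 2*u*cos(u) + 2*sin(u) - 3*cos(u); evaluating from 0 to 2*pi: ∫_{0}^{2*pi} (-u**2 - 3*u) cos(u) du = (-4*pi - 3) - (-3) = -4*pi.
Hence a_2 = (1/pi)·(-4*pi) = -4.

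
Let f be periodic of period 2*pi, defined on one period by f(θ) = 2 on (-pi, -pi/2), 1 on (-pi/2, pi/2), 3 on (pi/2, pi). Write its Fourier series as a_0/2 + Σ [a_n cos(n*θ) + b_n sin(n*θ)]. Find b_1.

1/pi

b_1 = 1/pi ∫_{-pi}^{pi} f(θ) sin(θ) dθ.
Split the integral at the breakpoints.
Directly, an antiderivative of (2) sin(θ) is -2*cos(θ); evaluating from -pi to -pi/2: ∫_{-pi}^{-pi/2} (2) sin(θ) dθ = (0) - (2) = -2.
Directly, an antiderivative of (1) sin(θ) is -cos(θ); evaluating from -pi/2 to pi/2: ∫_{-pi/2}^{pi/2} (1) sin(θ) dθ = (0) - (0) = 0.
Directly, an antiderivative of (3) sin(θ) is -3*cos(θ); evaluating from pi/2 to pi: ∫_{pi/2}^{pi} (3) sin(θ) dθ = (3) - (0) = 3.
Summing the pieces and multiplying by (1/pi) gives b_1 = 1/pi.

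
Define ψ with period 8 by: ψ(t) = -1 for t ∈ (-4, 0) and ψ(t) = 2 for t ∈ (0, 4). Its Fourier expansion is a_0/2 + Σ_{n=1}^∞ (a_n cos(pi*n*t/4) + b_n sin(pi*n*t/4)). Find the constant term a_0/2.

1/2

a_0 = 1/4 ∫_{-4}^{4} ψ(t) dt = 1/4 · (4) = 1.
So the constant term a_0/2 = 1/2.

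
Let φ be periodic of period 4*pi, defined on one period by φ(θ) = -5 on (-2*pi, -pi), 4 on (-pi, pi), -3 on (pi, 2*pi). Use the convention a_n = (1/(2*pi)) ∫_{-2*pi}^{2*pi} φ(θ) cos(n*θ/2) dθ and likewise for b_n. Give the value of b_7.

2/(7*pi)

b_7 = (1/(2*pi)) ∫_{-2*pi}^{2*pi} φ(θ) sin(7*θ/2) dθ.
Split the integral at the breakpoints.
Directly, an antiderivative of (-5) sin(7*θ/2) is 10*cos(7*θ/2)/7; evaluating from -2*pi to -pi: ∫_{-2*pi}^{-pi} (-5) sin(7*θ/2) dθ = (0) - (-10/7) = 10/7.
Directly, an antiderivative of (4) sin(7*θ/2) is -8*cos(7*θ/2)/7; evaluating from -pi to pi: ∫_{-pi}^{pi} (4) sin(7*θ/2) dθ = (0) - (0) = 0.
Directly, an antiderivative of (-3) sin(7*θ/2) is 6*cos(7*θ/2)/7; evaluating from pi to 2*pi: ∫_{pi}^{2*pi} (-3) sin(7*θ/2) dθ = (-6/7) - (0) = -6/7.
Summing the pieces and multiplying by (1/(2*pi)) gives b_7 = 2/(7*pi).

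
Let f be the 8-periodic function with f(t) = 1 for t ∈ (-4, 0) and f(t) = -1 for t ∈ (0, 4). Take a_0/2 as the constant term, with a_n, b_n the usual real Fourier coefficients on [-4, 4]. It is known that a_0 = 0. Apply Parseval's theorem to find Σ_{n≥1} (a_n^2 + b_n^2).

2

Parseval: a_0^2/2 + Σ_{n≥1} (a_n^2+b_n^2) = 1/4 ∫_{-4}^{4} f(t)^2 dt = 2.
Subtract a_0^2/2 = 0: Σ (a_n^2+b_n^2) = 2.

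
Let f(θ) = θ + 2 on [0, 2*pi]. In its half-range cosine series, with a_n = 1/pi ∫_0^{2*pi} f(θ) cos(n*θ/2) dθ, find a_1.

a_1 = 1/pi ∫_0^{2*pi} (θ + 2) cos(θ/2) dθ.
Integrating by parts (boundary term plus one more integral), an antiderivative of (θ + 2) cos(θ/2) is 2*θ*sin(θ/2) + 4*sin(θ/2) + 4*cos(θ/2); evaluating from 0 to 2*pi: ∫_{0}^{2*pi} (θ + 2) cos(θ/2) dθ = (-4) - (4) = -8.
Hence a_1 = (1/pi)·(-8) = -8/pi.

-8/pi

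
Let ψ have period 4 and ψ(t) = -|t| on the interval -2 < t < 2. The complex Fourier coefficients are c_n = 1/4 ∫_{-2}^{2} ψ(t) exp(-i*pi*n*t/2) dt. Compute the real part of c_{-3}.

4/(9*pi**2)

Since ψ is real-valued, Re(c_{-3}) = 1/4 ∫_{-2}^{2} ψ(t) cos(-3*pi*t/2) dt = a_{3}/2.
ψ is even and cos(-3*pi*t/2) is even, so the integrand is even: ∫_{-2}^{2} ψ(t) cos(-3*pi*t/2) dt = 2∫_0^{2} ψ(t) cos(-3*pi*t/2) dt.
Integrating by parts (boundary term plus one more integral), an antiderivative of (-t) cos(-3*pi*t/2) is -2*t*sin(3*pi*t/2)/(3*pi) - 4*cos(3*pi*t/2)/(9*pi**2); evaluating from 0 to 2: ∫_{0}^{2} (-t) cos(-3*pi*t/2) dt = (4/(9*pi**2)) - (-4/(9*pi**2)) = 8/(9*pi**2).
So ∫_{-2}^{2} ψ(t) cos(-3*pi*t/2) dt = 16/(9*pi**2).
Hence Re(c_{-3}) = (1/4)·(16/(9*pi**2)) = 4/(9*pi**2).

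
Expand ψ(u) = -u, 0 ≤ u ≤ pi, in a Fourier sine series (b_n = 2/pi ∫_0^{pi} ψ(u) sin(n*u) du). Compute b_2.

b_2 = 2/pi ∫_0^{pi} (-u) sin(2*u) du.
Integrating by parts (boundary term plus one more integral), an antiderivative of (-u) sin(2*u) is u*cos(2*u)/2 - sin(2*u)/4; evaluating from 0 to pi: ∫_{0}^{pi} (-u) sin(2*u) du = (pi/2) - (0) = pi/2.
Hence b_2 = (2/pi)·(pi/2) = 1.

1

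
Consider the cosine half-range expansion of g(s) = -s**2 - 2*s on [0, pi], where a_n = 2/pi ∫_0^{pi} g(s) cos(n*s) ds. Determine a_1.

8/pi + 4

a_1 = 2/pi ∫_0^{pi} (-s**2 - 2*s) cos(s) ds.
Integrating by parts twice (tabular method), an antiderivative of (-s**2 - 2*s) cos(s) is -s**2*sin(s) - 2*s*sin(s) - 2*s*cos(s) + 2*sin(s) - 2*cos(s); evaluating from 0 to pi: ∫_{0}^{pi} (-s**2 - 2*s) cos(s) ds = (2 + 2*pi) - (-2) = 4 + 2*pi.
Hence a_1 = (2/pi)·(4 + 2*pi) = 8/pi + 4.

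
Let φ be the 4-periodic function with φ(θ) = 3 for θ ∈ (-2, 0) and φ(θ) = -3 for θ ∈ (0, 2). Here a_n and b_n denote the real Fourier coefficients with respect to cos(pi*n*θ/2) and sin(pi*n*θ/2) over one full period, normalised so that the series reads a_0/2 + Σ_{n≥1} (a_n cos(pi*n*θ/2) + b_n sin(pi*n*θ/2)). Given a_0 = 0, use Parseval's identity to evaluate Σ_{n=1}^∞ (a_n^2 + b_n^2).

18

Parseval: a_0^2/2 + Σ_{n≥1} (a_n^2+b_n^2) = 1/2 ∫_{-2}^{2} φ(θ)^2 dθ = 18.
Subtract a_0^2/2 = 0: Σ (a_n^2+b_n^2) = 18.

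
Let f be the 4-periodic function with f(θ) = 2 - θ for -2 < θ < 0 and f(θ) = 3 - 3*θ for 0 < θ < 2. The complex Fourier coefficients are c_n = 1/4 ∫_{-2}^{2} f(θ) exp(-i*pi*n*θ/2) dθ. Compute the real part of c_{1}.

Since f is real-valued, Re(c_{1}) = 1/4 ∫_{-2}^{2} f(θ) cos(pi*θ/2) dθ = a_{1}/2.
Split the integral at the breakpoints.
Integrating by parts (boundary term plus one more integral), an antiderivative of (2 - θ) cos(pi*θ/2) is -2*θ*sin(pi*θ/2)/pi + 4*sin(pi*θ/2)/pi - 4*cos(pi*θ/2)/pi**2; evaluating from -2 to 0: ∫_{-2}^{0} (2 - θ) cos(pi*θ/2) dθ = (-4/pi**2) - (4/pi**2) = -8/pi**2.
Integrating by parts (boundary term plus one more integral), an antiderivative of (3 - 3*θ) cos(pi*θ/2) is -6*θ*sin(pi*θ/2)/pi + 6*sin(pi*θ/2)/pi - 12*cos(pi*θ/2)/pi**2; evaluating from 0 to 2: ∫_{0}^{2} (3 - 3*θ) cos(pi*θ/2) dθ = (12/pi**2) - (-12/pi**2) = 24/pi**2.
So ∫_{-2}^{2} f(θ) cos(pi*θ/2) dθ = 16/pi**2.
Hence Re(c_{1}) = (1/4)·(16/pi**2) = 4/pi**2.

4/pi**2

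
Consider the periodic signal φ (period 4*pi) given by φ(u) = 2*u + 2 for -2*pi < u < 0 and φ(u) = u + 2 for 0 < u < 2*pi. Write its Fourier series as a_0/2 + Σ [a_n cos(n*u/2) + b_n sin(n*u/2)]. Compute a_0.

4 - pi

a_0 = (1/(2*pi)) ∫_{-2*pi}^{2*pi} φ(u) du = (1/(2*pi)) · (2*pi*(4 - pi)) = 4 - pi.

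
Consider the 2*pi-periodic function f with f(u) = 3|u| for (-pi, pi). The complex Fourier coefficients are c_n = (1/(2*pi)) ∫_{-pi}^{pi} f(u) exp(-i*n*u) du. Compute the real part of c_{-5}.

Since f is real-valued, Re(c_{-5}) = (1/(2*pi)) ∫_{-pi}^{pi} f(u) cos(-5*u) du = a_{5}/2.
f is even and cos(-5*u) is even, so the integrand is even: ∫_{-pi}^{pi} f(u) cos(-5*u) du = 2∫_0^{pi} f(u) cos(-5*u) du.
Integrating by parts (boundary term plus one more integral), an antiderivative of (3*u) cos(-5*u) is 3*u*sin(5*u)/5 + 3*cos(5*u)/25; evaluating from 0 to pi: ∫_{0}^{pi} (3*u) cos(-5*u) du = (-3/25) - (3/25) = -6/25.
So ∫_{-pi}^{pi} f(u) cos(-5*u) du = -12/25.
Hence Re(c_{-5}) = (1/(2*pi))·(-12/25) = -6/(25*pi).

-6/(25*pi)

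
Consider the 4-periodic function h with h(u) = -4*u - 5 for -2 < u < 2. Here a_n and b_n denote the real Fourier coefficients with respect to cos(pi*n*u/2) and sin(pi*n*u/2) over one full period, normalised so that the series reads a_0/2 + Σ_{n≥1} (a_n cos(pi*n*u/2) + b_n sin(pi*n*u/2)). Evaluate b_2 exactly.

b_2 = 1/2 ∫_{-2}^{2} h(u) sin(pi*u) du.
Integrating by parts (boundary term plus one more integral), an antiderivative of (-4*u - 5) sin(pi*u) is 4*u*cos(pi*u)/pi - 4*sin(pi*u)/pi**2 + 5*cos(pi*u)/pi; evaluating from -2 to 2: ∫_{-2}^{2} (-4*u - 5) sin(pi*u) du = (13/pi) - (-3/pi) = 16/pi.
Hence b_2 = (1/2)·(16/pi) = 8/pi.

8/pi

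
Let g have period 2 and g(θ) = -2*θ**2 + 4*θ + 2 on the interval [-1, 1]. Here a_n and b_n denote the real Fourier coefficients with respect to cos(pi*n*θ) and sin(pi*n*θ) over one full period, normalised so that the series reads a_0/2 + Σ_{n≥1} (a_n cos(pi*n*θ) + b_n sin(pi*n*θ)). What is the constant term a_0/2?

4/3

a_0 = ∫_{-1}^{1} g(θ) dθ = 8/3.
So the constant term a_0/2 = 4/3.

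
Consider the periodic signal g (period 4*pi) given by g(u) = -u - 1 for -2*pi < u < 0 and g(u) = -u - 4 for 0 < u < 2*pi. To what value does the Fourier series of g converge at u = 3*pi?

-1 + pi

u = 3*pi differs from u = -pi by 1 full period(s), and the series is 4*pi-periodic.
g is continuous at u = -pi with value -1 + pi, so the series converges to -1 + pi there.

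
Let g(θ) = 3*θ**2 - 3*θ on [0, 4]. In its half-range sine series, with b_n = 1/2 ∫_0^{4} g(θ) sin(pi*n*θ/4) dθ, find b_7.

24*(-16 + 147*pi**2)/(343*pi**3)

b_7 = 1/2 ∫_0^{4} (3*θ**2 - 3*θ) sin(7*pi*θ/4) dθ.
Integrating by parts twice (tabular method), an antiderivative of (3*θ**2 - 3*θ) sin(7*pi*θ/4) is -12*θ**2*cos(7*pi*θ/4)/(7*pi) + 96*θ*sin(7*pi*θ/4)/(49*pi**2) + 12*θ*cos(7*pi*θ/4)/(7*pi) - 48*sin(7*pi*θ/4)/(49*pi**2) + 384*cos(7*pi*θ/4)/(343*pi**3); evaluating from 0 to 4: ∫_{0}^{4} (3*θ**2 - 3*θ) sin(7*pi*θ/4) dθ = (48*(-8 + 147*pi**2)/(343*pi**3)) - (384/(343*pi**3)) = 48*(-16 + 147*pi**2)/(343*pi**3).
Hence b_7 = (1/2)·(48*(-16 + 147*pi**2)/(343*pi**3)) = 24*(-16 + 147*pi**2)/(343*pi**3).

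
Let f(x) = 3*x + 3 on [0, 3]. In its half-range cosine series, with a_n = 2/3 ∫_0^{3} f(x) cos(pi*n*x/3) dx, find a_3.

a_3 = 2/3 ∫_0^{3} (3*x + 3) cos(pi*x) dx.
Integrating by parts (boundary term plus one more integral), an antiderivative of (3*x + 3) cos(pi*x) is 3*x*sin(pi*x)/pi + 3*sin(pi*x)/pi + 3*cos(pi*x)/pi**2; evaluating from 0 to 3: ∫_{0}^{3} (3*x + 3) cos(pi*x) dx = (-3/pi**2) - (3/pi**2) = -6/pi**2.
Hence a_3 = (2/3)·(-6/pi**2) = -4/pi**2.

-4/pi**2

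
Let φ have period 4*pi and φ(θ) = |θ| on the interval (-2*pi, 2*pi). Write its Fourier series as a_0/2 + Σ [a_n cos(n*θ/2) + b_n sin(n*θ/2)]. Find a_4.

0

a_4 = (1/(2*pi)) ∫_{-2*pi}^{2*pi} φ(θ) cos(2*θ) dθ.
φ is even and cos(2*θ) is even, so the integrand is even and a_4 = 1/pi ∫_0^{2*pi} φ(θ) cos(2*θ) dθ.
Integrating by parts (boundary term plus one more integral), an antiderivative of (θ) cos(2*θ) is θ*sin(2*θ)/2 + cos(2*θ)/4; evaluating from 0 to 2*pi: ∫_{0}^{2*pi} (θ) cos(2*θ) dθ = (1/4) - (1/4) = 0.
Hence a_4 = (1/pi)·(0) = 0.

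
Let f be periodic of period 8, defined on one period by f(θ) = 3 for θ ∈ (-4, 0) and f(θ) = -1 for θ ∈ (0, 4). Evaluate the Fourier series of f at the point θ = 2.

-1

f is continuous at θ = 2 with value -1, so the series converges to -1 there.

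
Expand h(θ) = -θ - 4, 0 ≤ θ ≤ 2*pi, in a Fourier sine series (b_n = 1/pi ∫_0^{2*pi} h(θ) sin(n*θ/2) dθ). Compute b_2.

b_2 = 1/pi ∫_0^{2*pi} (-θ - 4) sin(θ) dθ.
Integrating by parts (boundary term plus one more integral), an antiderivative of (-θ - 4) sin(θ) is θ*cos(θ) - sin(θ) + 4*cos(θ); evaluating from 0 to 2*pi: ∫_{0}^{2*pi} (-θ - 4) sin(θ) dθ = (4 + 2*pi) - (4) = 2*pi.
Hence b_2 = (1/pi)·(2*pi) = 2.

2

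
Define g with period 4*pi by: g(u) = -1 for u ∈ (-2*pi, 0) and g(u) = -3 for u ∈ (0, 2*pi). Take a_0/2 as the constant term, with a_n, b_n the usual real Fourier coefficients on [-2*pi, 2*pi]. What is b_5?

b_5 = (1/(2*pi)) ∫_{-2*pi}^{2*pi} g(u) sin(5*u/2) du.
Split the integral at the breakpoints.
Directly, an antiderivative of (-1) sin(5*u/2) is 2*cos(5*u/2)/5; evaluating from -2*pi to 0: ∫_{-2*pi}^{0} (-1) sin(5*u/2) du = (2/5) - (-2/5) = 4/5.
Directly, an antiderivative of (-3) sin(5*u/2) is 6*cos(5*u/2)/5; evaluating from 0 to 2*pi: ∫_{0}^{2*pi} (-3) sin(5*u/2) du = (-6/5) - (6/5) = -12/5.
Summing the pieces and multiplying by (1/(2*pi)) gives b_5 = -4/(5*pi).

-4/(5*pi)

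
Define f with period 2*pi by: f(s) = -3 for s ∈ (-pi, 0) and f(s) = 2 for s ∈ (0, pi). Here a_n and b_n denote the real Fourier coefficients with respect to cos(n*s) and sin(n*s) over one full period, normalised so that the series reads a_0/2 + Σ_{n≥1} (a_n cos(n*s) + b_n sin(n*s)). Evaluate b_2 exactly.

b_2 = 1/pi ∫_{-pi}^{pi} f(s) sin(2*s) ds.
Split the integral at the breakpoints.
Directly, an antiderivative of (-3) sin(2*s) is 3*cos(2*s)/2; evaluating from -pi to 0: ∫_{-pi}^{0} (-3) sin(2*s) ds = (3/2) - (3/2) = 0.
Directly, an antiderivative of (2) sin(2*s) is -cos(2*s); evaluating from 0 to pi: ∫_{0}^{pi} (2) sin(2*s) ds = (-1) - (-1) = 0.
Summing the pieces and multiplying by (1/pi) gives b_2 = 0.

0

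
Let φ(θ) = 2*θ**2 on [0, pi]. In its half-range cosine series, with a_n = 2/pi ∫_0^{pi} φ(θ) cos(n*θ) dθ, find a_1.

-8

a_1 = 2/pi ∫_0^{pi} (2*θ**2) cos(θ) dθ.
Integrating by parts twice (tabular method), an antiderivative of (2*θ**2) cos(θ) is 2*θ**2*sin(θ) + 4*θ*cos(θ) - 4*sin(θ); evaluating from 0 to pi: ∫_{0}^{pi} (2*θ**2) cos(θ) dθ = (-4*pi) - (0) = -4*pi.
Hence a_1 = (2/pi)·(-4*pi) = -8.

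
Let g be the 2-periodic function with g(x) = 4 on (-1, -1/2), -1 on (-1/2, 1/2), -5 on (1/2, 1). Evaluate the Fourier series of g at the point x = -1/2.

3/2

At x = -1/2 the one-sided limits are g(-1/2^-) = 4 and g(-1/2^+) = -1.
By Dirichlet's theorem the series converges to their average, [(4) + (-1)]/2 = 3/2.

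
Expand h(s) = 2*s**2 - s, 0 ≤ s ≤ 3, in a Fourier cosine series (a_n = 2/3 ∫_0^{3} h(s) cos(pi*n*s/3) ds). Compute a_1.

-60/pi**2

a_1 = 2/3 ∫_0^{3} (2*s**2 - s) cos(pi*s/3) ds.
Integrating by parts twice (tabular method), an antiderivative of (2*s**2 - s) cos(pi*s/3) is 6*s**2*sin(pi*s/3)/pi - 3*s*sin(pi*s/3)/pi + 36*s*cos(pi*s/3)/pi**2 - 108*sin(pi*s/3)/pi**3 - 9*cos(pi*s/3)/pi**2; evaluating from 0 to 3: ∫_{0}^{3} (2*s**2 - s) cos(pi*s/3) ds = (-99/pi**2) - (-9/pi**2) = -90/pi**2.
Hence a_1 = (2/3)·(-90/pi**2) = -60/pi**2.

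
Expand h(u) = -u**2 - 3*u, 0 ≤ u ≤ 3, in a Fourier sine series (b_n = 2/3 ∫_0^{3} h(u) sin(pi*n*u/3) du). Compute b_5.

b_5 = 2/3 ∫_0^{3} (-u**2 - 3*u) sin(5*pi*u/3) du.
Integrating by parts twice (tabular method), an antiderivative of (-u**2 - 3*u) sin(5*pi*u/3) is 3*u**2*cos(5*pi*u/3)/(5*pi) - 18*u*sin(5*pi*u/3)/(25*pi**2) + 9*u*cos(5*pi*u/3)/(5*pi) - 27*sin(5*pi*u/3)/(25*pi**2) - 54*cos(5*pi*u/3)/(125*pi**3); evaluating from 0 to 3: ∫_{0}^{3} (-u**2 - 3*u) sin(5*pi*u/3) du = (54*(1 - 25*pi**2)/(125*pi**3)) - (-54/(125*pi**3)) = 54*(2 - 25*pi**2)/(125*pi**3).
Hence b_5 = (2/3)·(54*(2 - 25*pi**2)/(125*pi**3)) = 36*(2 - 25*pi**2)/(125*pi**3).

36*(2 - 25*pi**2)/(125*pi**3)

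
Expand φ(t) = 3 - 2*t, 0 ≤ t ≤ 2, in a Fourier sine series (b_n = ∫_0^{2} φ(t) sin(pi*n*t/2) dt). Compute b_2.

4/pi

b_2 = ∫_0^{2} (3 - 2*t) sin(pi*t) dt.
Integrating by parts (boundary term plus one more integral), an antiderivative of (3 - 2*t) sin(pi*t) is 2*t*cos(pi*t)/pi - 2*sin(pi*t)/pi**2 - 3*cos(pi*t)/pi; evaluating from 0 to 2: ∫_{0}^{2} (3 - 2*t) sin(pi*t) dt = (1/pi) - (-3/pi) = 4/pi.
Hence b_2 = 4/pi.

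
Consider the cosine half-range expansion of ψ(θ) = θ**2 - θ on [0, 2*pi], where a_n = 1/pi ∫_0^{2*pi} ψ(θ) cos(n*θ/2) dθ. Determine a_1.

a_1 = 1/pi ∫_0^{2*pi} (θ**2 - θ) cos(θ/2) dθ.
Integrating by parts twice (tabular method), an antiderivative of (θ**2 - θ) cos(θ/2) is 2*θ**2*sin(θ/2) - 2*θ*sin(θ/2) + 8*θ*cos(θ/2) - 16*sin(θ/2) - 4*cos(θ/2); evaluating from 0 to 2*pi: ∫_{0}^{2*pi} (θ**2 - θ) cos(θ/2) dθ = (4 - 16*pi) - (-4) = 8 - 16*pi.
Hence a_1 = (1/pi)·(8 - 16*pi) = -16 + 8/pi.

-16 + 8/pi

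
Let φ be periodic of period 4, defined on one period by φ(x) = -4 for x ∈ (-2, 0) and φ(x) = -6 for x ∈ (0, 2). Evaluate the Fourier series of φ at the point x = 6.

x = 6 differs from x = 2 by 1 full period(s), and the series is 4-periodic.
At x = 2 the one-sided limits are φ(2^-) = -6 and φ(2^+) = -4.
By Dirichlet's theorem the series converges to their average, [(-6) + (-4)]/2 = -5.

-5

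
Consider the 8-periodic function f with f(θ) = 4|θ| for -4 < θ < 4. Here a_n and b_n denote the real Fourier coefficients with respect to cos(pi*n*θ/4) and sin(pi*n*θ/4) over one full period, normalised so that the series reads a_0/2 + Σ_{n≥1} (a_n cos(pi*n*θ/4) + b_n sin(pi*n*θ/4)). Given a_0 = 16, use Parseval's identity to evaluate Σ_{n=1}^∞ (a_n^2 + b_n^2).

128/3

Parseval: a_0^2/2 + Σ_{n≥1} (a_n^2+b_n^2) = 1/4 ∫_{-4}^{4} f(θ)^2 dθ = 512/3.
Subtract a_0^2/2 = 128: Σ (a_n^2+b_n^2) = 128/3.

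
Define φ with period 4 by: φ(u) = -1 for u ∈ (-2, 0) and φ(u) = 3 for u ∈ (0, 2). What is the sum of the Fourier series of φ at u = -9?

u = -9 differs from u = -1 by -2 full period(s), and the series is 4-periodic.
φ is continuous at u = -1 with value -1, so the series converges to -1 there.

-1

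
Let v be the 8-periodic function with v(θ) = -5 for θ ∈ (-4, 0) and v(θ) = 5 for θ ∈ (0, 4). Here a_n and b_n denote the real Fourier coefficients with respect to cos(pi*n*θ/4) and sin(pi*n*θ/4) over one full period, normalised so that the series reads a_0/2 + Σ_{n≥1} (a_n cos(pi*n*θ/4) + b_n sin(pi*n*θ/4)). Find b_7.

20/(7*pi)

b_7 = 1/4 ∫_{-4}^{4} v(θ) sin(7*pi*θ/4) dθ.
v is odd and sin(7*pi*θ/4) is odd, so the integrand is even and b_7 = 1/2 ∫_0^{4} v(θ) sin(7*pi*θ/4) dθ.
Directly, an antiderivative of (5) sin(7*pi*θ/4) is -20*cos(7*pi*θ/4)/(7*pi); evaluating from 0 to 4: ∫_{0}^{4} (5) sin(7*pi*θ/4) dθ = (20/(7*pi)) - (-20/(7*pi)) = 40/(7*pi).
Hence b_7 = (1/2)·(40/(7*pi)) = 20/(7*pi).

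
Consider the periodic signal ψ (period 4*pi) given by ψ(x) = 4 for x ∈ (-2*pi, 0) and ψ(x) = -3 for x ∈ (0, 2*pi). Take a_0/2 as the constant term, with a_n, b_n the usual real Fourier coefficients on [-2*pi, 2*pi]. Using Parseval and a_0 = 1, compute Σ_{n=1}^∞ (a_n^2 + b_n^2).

49/2

Parseval: a_0^2/2 + Σ_{n≥1} (a_n^2+b_n^2) = (1/(2*pi)) ∫_{-2*pi}^{2*pi} ψ(x)^2 dx = 25.
Subtract a_0^2/2 = 1/2: Σ (a_n^2+b_n^2) = 49/2.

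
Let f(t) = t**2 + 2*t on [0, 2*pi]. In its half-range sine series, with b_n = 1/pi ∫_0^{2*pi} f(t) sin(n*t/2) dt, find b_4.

-2*pi - 2

b_4 = 1/pi ∫_0^{2*pi} (t**2 + 2*t) sin(2*t) dt.
Integrating by parts twice (tabular method), an antiderivative of (t**2 + 2*t) sin(2*t) is -t**2*cos(2*t)/2 + t*sin(2*t)/2 - t*cos(2*t) + sin(2*t)/2 + cos(2*t)/4; evaluating from 0 to 2*pi: ∫_{0}^{2*pi} (t**2 + 2*t) sin(2*t) dt = (-2*pi**2 - 2*pi + 1/4) - (1/4) = -2*pi*(1 + pi).
Hence b_4 = (1/pi)·(-2*pi*(1 + pi)) = -2*pi - 2.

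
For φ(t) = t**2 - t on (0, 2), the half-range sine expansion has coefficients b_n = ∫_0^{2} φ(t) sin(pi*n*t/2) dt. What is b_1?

b_1 = ∫_0^{2} (t**2 - t) sin(pi*t/2) dt.
Integrating by parts twice (tabular method), an antiderivative of (t**2 - t) sin(pi*t/2) is -2*t**2*cos(pi*t/2)/pi + 8*t*sin(pi*t/2)/pi**2 + 2*t*cos(pi*t/2)/pi - 4*sin(pi*t/2)/pi**2 + 16*cos(pi*t/2)/pi**3; evaluating from 0 to 2: ∫_{0}^{2} (t**2 - t) sin(pi*t/2) dt = (-16/pi**3 + 4/pi) - (16/pi**3) = -32/pi**3 + 4/pi.
Hence b_1 = -32/pi**3 + 4/pi.

-32/pi**3 + 4/pi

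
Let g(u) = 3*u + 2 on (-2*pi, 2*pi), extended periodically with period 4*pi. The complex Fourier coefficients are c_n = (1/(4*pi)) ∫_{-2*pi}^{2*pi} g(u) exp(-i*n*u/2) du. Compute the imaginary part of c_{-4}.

Since g is real-valued, Im(c_{-4}) = -(1/(4*pi)) ∫_{-2*pi}^{2*pi} g(u) sin(-2*u) du = b_{4}/2.
Integrating by parts (boundary term plus one more integral), an antiderivative of (3*u + 2) sin(-2*u) is 3*u*cos(2*u)/2 - 3*sin(2*u)/4 + cos(2*u); evaluating from -2*pi to 2*pi: ∫_{-2*pi}^{2*pi} (3*u + 2) sin(-2*u) du = (1 + 3*pi) - (1 - 3*pi) = 6*pi.
Hence Im(c_{-4}) = (-1/(4*pi))·(6*pi) = -3/2.

-3/2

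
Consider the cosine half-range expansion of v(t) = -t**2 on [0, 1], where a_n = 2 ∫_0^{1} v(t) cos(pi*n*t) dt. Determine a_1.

4/pi**2

a_1 = 2 ∫_0^{1} (-t**2) cos(pi*t) dt.
Integrating by parts twice (tabular method), an antiderivative of (-t**2) cos(pi*t) is -t**2*sin(pi*t)/pi - 2*t*cos(pi*t)/pi**2 + 2*sin(pi*t)/pi**3; evaluating from 0 to 1: ∫_{0}^{1} (-t**2) cos(pi*t) dt = (2/pi**2) - (0) = 2/pi**2.
Hence a_1 = 2·(2/pi**2) = 4/pi**2.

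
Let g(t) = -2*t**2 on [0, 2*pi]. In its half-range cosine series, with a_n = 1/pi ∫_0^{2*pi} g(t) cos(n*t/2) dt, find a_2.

-8

a_2 = 1/pi ∫_0^{2*pi} (-2*t**2) cos(t) dt.
Integrating by parts twice (tabular method), an antiderivative of (-2*t**2) cos(t) is -2*t**2*sin(t) - 4*t*cos(t) + 4*sin(t); evaluating from 0 to 2*pi: ∫_{0}^{2*pi} (-2*t**2) cos(t) dt = (-8*pi) - (0) = -8*pi.
Hence a_2 = (1/pi)·(-8*pi) = -8.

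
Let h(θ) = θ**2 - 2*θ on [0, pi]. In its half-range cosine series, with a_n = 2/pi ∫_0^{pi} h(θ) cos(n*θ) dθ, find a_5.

4*(2 - pi)/(25*pi)

a_5 = 2/pi ∫_0^{pi} (θ**2 - 2*θ) cos(5*θ) dθ.
Integrating by parts twice (tabular method), an antiderivative of (θ**2 - 2*θ) cos(5*θ) is θ**2*sin(5*θ)/5 - 2*θ*sin(5*θ)/5 + 2*θ*cos(5*θ)/25 - 2*sin(5*θ)/125 - 2*cos(5*θ)/25; evaluating from 0 to pi: ∫_{0}^{pi} (θ**2 - 2*θ) cos(5*θ) dθ = (2/25 - 2*pi/25) - (-2/25) = 4/25 - 2*pi/25.
Hence a_5 = (2/pi)·(4/25 - 2*pi/25) = 4*(2 - pi)/(25*pi).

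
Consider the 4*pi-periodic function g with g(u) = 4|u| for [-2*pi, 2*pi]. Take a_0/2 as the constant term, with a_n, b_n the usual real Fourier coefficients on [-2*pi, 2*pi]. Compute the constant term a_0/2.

4*pi

a_0 = (1/(2*pi)) ∫_{-2*pi}^{2*pi} g(u) du = (1/(2*pi)) · (16*pi**2) = 8*pi.
So the constant term a_0/2 = 4*pi.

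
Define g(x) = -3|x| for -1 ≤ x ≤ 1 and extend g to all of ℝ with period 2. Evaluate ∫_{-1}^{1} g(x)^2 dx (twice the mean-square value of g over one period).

∫_{-1}^{1} g(x)^2 dx = 6.

6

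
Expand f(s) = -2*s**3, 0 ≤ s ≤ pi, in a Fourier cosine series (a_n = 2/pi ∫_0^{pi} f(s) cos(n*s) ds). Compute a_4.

-3*pi/4

a_4 = 2/pi ∫_0^{pi} (-2*s**3) cos(4*s) ds.
Integrating by parts three times (tabular method), an antiderivative of (-2*s**3) cos(4*s) is -s**3*sin(4*s)/2 - 3*s**2*cos(4*s)/8 + 3*s*sin(4*s)/16 + 3*cos(4*s)/64; evaluating from 0 to pi: ∫_{0}^{pi} (-2*s**3) cos(4*s) ds = (3/64 - 3*pi**2/8) - (3/64) = -3*pi**2/8.
Hence a_4 = (2/pi)·(-3*pi**2/8) = -3*pi/4.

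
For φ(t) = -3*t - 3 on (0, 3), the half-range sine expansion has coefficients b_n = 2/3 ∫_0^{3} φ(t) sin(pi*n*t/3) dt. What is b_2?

b_2 = 2/3 ∫_0^{3} (-3*t - 3) sin(2*pi*t/3) dt.
Integrating by parts (boundary term plus one more integral), an antiderivative of (-3*t - 3) sin(2*pi*t/3) is 9*t*cos(2*pi*t/3)/(2*pi) - 27*sin(2*pi*t/3)/(4*pi**2) + 9*cos(2*pi*t/3)/(2*pi); evaluating from 0 to 3: ∫_{0}^{3} (-3*t - 3) sin(2*pi*t/3) dt = (18/pi) - (9/(2*pi)) = 27/(2*pi).
Hence b_2 = (2/3)·(27/(2*pi)) = 9/pi.

9/pi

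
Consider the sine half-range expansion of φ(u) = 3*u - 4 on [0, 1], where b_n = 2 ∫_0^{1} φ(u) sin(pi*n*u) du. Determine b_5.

b_5 = 2 ∫_0^{1} (3*u - 4) sin(5*pi*u) du.
Integrating by parts (boundary term plus one more integral), an antiderivative of (3*u - 4) sin(5*pi*u) is -3*u*cos(5*pi*u)/(5*pi) + 3*sin(5*pi*u)/(25*pi**2) + 4*cos(5*pi*u)/(5*pi); evaluating from 0 to 1: ∫_{0}^{1} (3*u - 4) sin(5*pi*u) du = (-1/(5*pi)) - (4/(5*pi)) = -1/pi.
Hence b_5 = 2·(-1/pi) = -2/pi.

-2/pi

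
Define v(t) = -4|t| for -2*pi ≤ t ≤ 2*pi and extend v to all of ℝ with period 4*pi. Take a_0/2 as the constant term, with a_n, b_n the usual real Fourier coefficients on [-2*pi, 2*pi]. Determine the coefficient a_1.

32/pi

a_1 = (1/(2*pi)) ∫_{-2*pi}^{2*pi} v(t) cos(t/2) dt.
v is even and cos(t/2) is even, so the integrand is even and a_1 = 1/pi ∫_0^{2*pi} v(t) cos(t/2) dt.
Integrating by parts (boundary term plus one more integral), an antiderivative of (-4*t) cos(t/2) is -8*t*sin(t/2) - 16*cos(t/2); evaluating from 0 to 2*pi: ∫_{0}^{2*pi} (-4*t) cos(t/2) dt = (16) - (-16) = 32.
Hence a_1 = (1/pi)·(32) = 32/pi.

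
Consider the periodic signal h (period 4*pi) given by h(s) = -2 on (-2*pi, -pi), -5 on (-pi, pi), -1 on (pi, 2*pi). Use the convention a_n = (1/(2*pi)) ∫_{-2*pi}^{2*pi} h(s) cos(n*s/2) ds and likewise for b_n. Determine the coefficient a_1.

-7/pi

a_1 = (1/(2*pi)) ∫_{-2*pi}^{2*pi} h(s) cos(s/2) ds.
Split the integral at the breakpoints.
Directly, an antiderivative of (-2) cos(s/2) is -4*sin(s/2); evaluating from -2*pi to -pi: ∫_{-2*pi}^{-pi} (-2) cos(s/2) ds = (4) - (0) = 4.
Directly, an antiderivative of (-5) cos(s/2) is -10*sin(s/2); evaluating from -pi to pi: ∫_{-pi}^{pi} (-5) cos(s/2) ds = (-10) - (10) = -20.
Directly, an antiderivative of (-1) cos(s/2) is -2*sin(s/2); evaluating from pi to 2*pi: ∫_{pi}^{2*pi} (-1) cos(s/2) ds = (0) - (-2) = 2.
Summing the pieces and multiplying by (1/(2*pi)) gives a_1 = -7/pi.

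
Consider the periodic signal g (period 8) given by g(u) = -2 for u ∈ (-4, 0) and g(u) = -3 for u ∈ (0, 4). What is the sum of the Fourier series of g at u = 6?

u = 6 differs from u = -2 by 1 full period(s), and the series is 8-periodic.
g is continuous at u = -2 with value -2, so the series converges to -2 there.

-2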